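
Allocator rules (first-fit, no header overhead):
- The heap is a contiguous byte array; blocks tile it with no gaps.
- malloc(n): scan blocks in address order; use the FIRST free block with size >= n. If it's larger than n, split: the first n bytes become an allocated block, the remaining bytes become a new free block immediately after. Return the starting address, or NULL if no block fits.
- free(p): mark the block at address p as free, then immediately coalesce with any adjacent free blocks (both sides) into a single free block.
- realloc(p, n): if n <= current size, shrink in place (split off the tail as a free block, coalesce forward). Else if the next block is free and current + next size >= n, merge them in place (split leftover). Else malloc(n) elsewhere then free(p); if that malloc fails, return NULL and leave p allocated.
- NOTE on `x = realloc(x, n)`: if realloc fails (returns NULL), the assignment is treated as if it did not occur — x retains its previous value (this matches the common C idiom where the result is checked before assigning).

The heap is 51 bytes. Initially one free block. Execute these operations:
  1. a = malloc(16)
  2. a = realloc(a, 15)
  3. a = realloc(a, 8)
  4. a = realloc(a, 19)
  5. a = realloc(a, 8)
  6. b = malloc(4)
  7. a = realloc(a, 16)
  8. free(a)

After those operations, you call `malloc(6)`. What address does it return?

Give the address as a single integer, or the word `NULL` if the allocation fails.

Op 1: a = malloc(16) -> a = 0; heap: [0-15 ALLOC][16-50 FREE]
Op 2: a = realloc(a, 15) -> a = 0; heap: [0-14 ALLOC][15-50 FREE]
Op 3: a = realloc(a, 8) -> a = 0; heap: [0-7 ALLOC][8-50 FREE]
Op 4: a = realloc(a, 19) -> a = 0; heap: [0-18 ALLOC][19-50 FREE]
Op 5: a = realloc(a, 8) -> a = 0; heap: [0-7 ALLOC][8-50 FREE]
Op 6: b = malloc(4) -> b = 8; heap: [0-7 ALLOC][8-11 ALLOC][12-50 FREE]
Op 7: a = realloc(a, 16) -> a = 12; heap: [0-7 FREE][8-11 ALLOC][12-27 ALLOC][28-50 FREE]
Op 8: free(a) -> (freed a); heap: [0-7 FREE][8-11 ALLOC][12-50 FREE]
malloc(6): first-fit scan over [0-7 FREE][8-11 ALLOC][12-50 FREE] -> 0

Answer: 0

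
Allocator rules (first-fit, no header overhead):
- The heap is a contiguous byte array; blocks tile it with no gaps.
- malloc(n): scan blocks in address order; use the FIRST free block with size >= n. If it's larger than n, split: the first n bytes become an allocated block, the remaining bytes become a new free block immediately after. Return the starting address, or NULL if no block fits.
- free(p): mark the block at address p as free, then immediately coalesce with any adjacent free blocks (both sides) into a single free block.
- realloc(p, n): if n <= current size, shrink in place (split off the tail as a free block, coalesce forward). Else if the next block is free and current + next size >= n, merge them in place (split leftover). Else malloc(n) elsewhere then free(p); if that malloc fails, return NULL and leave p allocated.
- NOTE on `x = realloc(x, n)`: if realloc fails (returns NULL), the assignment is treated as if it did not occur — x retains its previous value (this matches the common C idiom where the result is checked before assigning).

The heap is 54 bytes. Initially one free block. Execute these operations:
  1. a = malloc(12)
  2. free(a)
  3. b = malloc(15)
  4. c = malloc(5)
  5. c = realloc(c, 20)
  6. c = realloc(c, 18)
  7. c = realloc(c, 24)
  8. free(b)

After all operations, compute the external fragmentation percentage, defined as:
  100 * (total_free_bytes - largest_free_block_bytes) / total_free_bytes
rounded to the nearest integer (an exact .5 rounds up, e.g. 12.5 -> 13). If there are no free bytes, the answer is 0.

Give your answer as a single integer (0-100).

Op 1: a = malloc(12) -> a = 0; heap: [0-11 ALLOC][12-53 FREE]
Op 2: free(a) -> (freed a); heap: [0-53 FREE]
Op 3: b = malloc(15) -> b = 0; heap: [0-14 ALLOC][15-53 FREE]
Op 4: c = malloc(5) -> c = 15; heap: [0-14 ALLOC][15-19 ALLOC][20-53 FREE]
Op 5: c = realloc(c, 20) -> c = 15; heap: [0-14 ALLOC][15-34 ALLOC][35-53 FREE]
Op 6: c = realloc(c, 18) -> c = 15; heap: [0-14 ALLOC][15-32 ALLOC][33-53 FREE]
Op 7: c = realloc(c, 24) -> c = 15; heap: [0-14 ALLOC][15-38 ALLOC][39-53 FREE]
Op 8: free(b) -> (freed b); heap: [0-14 FREE][15-38 ALLOC][39-53 FREE]
Free blocks: [15 15] total_free=30 largest=15 -> 100*(30-15)/30 = 1500/30 = 50

Answer: 50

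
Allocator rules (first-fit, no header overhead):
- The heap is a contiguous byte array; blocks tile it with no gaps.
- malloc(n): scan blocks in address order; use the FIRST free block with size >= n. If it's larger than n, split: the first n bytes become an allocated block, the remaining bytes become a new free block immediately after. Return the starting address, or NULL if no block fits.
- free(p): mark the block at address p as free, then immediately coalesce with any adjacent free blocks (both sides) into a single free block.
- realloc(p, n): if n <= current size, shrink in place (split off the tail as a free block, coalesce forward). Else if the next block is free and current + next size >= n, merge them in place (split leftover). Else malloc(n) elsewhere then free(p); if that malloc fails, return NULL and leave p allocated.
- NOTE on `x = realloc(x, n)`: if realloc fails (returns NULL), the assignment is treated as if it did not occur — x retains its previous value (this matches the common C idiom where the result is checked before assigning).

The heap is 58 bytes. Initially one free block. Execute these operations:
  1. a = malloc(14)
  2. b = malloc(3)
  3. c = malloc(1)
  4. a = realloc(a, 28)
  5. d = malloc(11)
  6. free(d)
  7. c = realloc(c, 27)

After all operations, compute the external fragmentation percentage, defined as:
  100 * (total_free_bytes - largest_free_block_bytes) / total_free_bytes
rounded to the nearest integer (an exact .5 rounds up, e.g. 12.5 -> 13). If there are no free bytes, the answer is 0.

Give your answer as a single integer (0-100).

Op 1: a = malloc(14) -> a = 0; heap: [0-13 ALLOC][14-57 FREE]
Op 2: b = malloc(3) -> b = 14; heap: [0-13 ALLOC][14-16 ALLOC][17-57 FREE]
Op 3: c = malloc(1) -> c = 17; heap: [0-13 ALLOC][14-16 ALLOC][17-17 ALLOC][18-57 FREE]
Op 4: a = realloc(a, 28) -> a = 18; heap: [0-13 FREE][14-16 ALLOC][17-17 ALLOC][18-45 ALLOC][46-57 FREE]
Op 5: d = malloc(11) -> d = 0; heap: [0-10 ALLOC][11-13 FREE][14-16 ALLOC][17-17 ALLOC][18-45 ALLOC][46-57 FREE]
Op 6: free(d) -> (freed d); heap: [0-13 FREE][14-16 ALLOC][17-17 ALLOC][18-45 ALLOC][46-57 FREE]
Op 7: c = realloc(c, 27) -> NULL (c unchanged); heap: [0-13 FREE][14-16 ALLOC][17-17 ALLOC][18-45 ALLOC][46-57 FREE]
Free blocks: [14 12] total_free=26 largest=14 -> 100*(26-14)/26 = 1200/26 ≈ 46.154 -> rounds to 46

Answer: 46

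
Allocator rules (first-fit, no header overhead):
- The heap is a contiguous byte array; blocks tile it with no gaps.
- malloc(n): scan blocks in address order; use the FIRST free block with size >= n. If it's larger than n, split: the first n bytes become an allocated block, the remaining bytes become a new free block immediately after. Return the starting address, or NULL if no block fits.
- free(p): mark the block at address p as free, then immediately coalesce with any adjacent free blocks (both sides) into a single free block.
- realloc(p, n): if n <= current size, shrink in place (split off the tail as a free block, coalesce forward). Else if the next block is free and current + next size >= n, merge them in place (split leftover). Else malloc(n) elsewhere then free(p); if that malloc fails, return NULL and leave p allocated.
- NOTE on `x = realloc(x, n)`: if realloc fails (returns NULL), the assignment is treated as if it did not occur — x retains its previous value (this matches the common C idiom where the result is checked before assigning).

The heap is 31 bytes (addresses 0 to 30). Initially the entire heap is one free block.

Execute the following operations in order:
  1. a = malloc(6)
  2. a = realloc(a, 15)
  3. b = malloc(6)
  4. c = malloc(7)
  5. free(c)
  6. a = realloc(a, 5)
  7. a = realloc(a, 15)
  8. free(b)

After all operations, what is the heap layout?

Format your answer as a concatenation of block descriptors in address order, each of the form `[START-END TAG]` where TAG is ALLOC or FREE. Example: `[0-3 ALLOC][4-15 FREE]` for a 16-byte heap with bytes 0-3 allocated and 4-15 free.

Op 1: a = malloc(6) -> a = 0; heap: [0-5 ALLOC][6-30 FREE]
Op 2: a = realloc(a, 15) -> a = 0; heap: [0-14 ALLOC][15-30 FREE]
Op 3: b = malloc(6) -> b = 15; heap: [0-14 ALLOC][15-20 ALLOC][21-30 FREE]
Op 4: c = malloc(7) -> c = 21; heap: [0-14 ALLOC][15-20 ALLOC][21-27 ALLOC][28-30 FREE]
Op 5: free(c) -> (freed c); heap: [0-14 ALLOC][15-20 ALLOC][21-30 FREE]
Op 6: a = realloc(a, 5) -> a = 0; heap: [0-4 ALLOC][5-14 FREE][15-20 ALLOC][21-30 FREE]
Op 7: a = realloc(a, 15) -> a = 0; heap: [0-14 ALLOC][15-20 ALLOC][21-30 FREE]
Op 8: free(b) -> (freed b); heap: [0-14 ALLOC][15-30 FREE]

Answer: [0-14 ALLOC][15-30 FREE]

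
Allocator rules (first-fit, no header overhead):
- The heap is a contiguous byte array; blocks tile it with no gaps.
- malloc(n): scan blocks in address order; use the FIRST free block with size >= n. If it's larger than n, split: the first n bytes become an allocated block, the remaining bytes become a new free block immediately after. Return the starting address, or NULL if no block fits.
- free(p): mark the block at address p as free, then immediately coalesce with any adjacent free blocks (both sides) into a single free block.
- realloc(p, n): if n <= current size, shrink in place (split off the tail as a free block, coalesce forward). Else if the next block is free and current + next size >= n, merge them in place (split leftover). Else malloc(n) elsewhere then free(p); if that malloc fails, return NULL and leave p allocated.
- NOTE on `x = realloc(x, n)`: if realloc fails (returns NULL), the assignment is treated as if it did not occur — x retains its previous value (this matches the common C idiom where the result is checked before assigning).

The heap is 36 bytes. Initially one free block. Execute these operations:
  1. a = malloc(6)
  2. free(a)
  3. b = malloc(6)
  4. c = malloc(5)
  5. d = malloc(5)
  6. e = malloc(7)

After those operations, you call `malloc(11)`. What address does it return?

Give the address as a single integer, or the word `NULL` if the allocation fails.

Answer: 23

Derivation:
Op 1: a = malloc(6) -> a = 0; heap: [0-5 ALLOC][6-35 FREE]
Op 2: free(a) -> (freed a); heap: [0-35 FREE]
Op 3: b = malloc(6) -> b = 0; heap: [0-5 ALLOC][6-35 FREE]
Op 4: c = malloc(5) -> c = 6; heap: [0-5 ALLOC][6-10 ALLOC][11-35 FREE]
Op 5: d = malloc(5) -> d = 11; heap: [0-5 ALLOC][6-10 ALLOC][11-15 ALLOC][16-35 FREE]
Op 6: e = malloc(7) -> e = 16; heap: [0-5 ALLOC][6-10 ALLOC][11-15 ALLOC][16-22 ALLOC][23-35 FREE]
malloc(11): first-fit scan over [0-5 ALLOC][6-10 ALLOC][11-15 ALLOC][16-22 ALLOC][23-35 FREE] -> 23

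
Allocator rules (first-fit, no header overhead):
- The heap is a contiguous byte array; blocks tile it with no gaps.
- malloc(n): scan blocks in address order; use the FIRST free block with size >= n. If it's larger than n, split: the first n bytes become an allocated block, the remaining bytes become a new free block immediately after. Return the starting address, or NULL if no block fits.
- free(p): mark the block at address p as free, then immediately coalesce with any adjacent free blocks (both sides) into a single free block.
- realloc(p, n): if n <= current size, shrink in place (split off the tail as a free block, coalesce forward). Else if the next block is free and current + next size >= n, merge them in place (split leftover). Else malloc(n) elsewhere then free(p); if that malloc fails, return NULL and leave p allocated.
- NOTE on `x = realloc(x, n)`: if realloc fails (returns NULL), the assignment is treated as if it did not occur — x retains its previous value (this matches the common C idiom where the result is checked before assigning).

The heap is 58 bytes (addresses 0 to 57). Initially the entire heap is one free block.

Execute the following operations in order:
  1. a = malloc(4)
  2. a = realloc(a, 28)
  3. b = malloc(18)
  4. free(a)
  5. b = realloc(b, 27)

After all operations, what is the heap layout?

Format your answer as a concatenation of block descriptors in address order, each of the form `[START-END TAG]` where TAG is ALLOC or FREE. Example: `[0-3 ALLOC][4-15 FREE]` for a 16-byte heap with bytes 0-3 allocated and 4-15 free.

Answer: [0-27 FREE][28-54 ALLOC][55-57 FREE]

Derivation:
Op 1: a = malloc(4) -> a = 0; heap: [0-3 ALLOC][4-57 FREE]
Op 2: a = realloc(a, 28) -> a = 0; heap: [0-27 ALLOC][28-57 FREE]
Op 3: b = malloc(18) -> b = 28; heap: [0-27 ALLOC][28-45 ALLOC][46-57 FREE]
Op 4: free(a) -> (freed a); heap: [0-27 FREE][28-45 ALLOC][46-57 FREE]
Op 5: b = realloc(b, 27) -> b = 28; heap: [0-27 FREE][28-54 ALLOC][55-57 FREE]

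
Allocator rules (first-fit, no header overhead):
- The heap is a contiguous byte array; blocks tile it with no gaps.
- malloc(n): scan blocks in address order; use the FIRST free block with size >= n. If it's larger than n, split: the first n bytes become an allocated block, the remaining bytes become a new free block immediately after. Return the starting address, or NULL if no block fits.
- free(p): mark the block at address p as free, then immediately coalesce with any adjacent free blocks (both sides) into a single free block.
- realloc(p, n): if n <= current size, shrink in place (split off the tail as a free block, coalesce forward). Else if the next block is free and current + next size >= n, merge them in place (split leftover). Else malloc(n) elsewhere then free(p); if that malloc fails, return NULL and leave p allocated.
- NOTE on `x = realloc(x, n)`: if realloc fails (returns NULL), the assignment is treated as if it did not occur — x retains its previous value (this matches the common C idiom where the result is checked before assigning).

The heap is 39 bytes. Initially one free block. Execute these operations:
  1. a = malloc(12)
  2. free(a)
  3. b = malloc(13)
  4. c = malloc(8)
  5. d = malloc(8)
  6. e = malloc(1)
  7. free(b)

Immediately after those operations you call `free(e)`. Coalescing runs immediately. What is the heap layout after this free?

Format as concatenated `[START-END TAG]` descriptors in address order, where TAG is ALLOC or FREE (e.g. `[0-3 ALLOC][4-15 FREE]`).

Op 1: a = malloc(12) -> a = 0; heap: [0-11 ALLOC][12-38 FREE]
Op 2: free(a) -> (freed a); heap: [0-38 FREE]
Op 3: b = malloc(13) -> b = 0; heap: [0-12 ALLOC][13-38 FREE]
Op 4: c = malloc(8) -> c = 13; heap: [0-12 ALLOC][13-20 ALLOC][21-38 FREE]
Op 5: d = malloc(8) -> d = 21; heap: [0-12 ALLOC][13-20 ALLOC][21-28 ALLOC][29-38 FREE]
Op 6: e = malloc(1) -> e = 29; heap: [0-12 ALLOC][13-20 ALLOC][21-28 ALLOC][29-29 ALLOC][30-38 FREE]
Op 7: free(b) -> (freed b); heap: [0-12 FREE][13-20 ALLOC][21-28 ALLOC][29-29 ALLOC][30-38 FREE]
free(e): e = 29 -> block [29-29 ALLOC]; mark free, coalesce with adjacent free neighbors -> [0-12 FREE][13-20 ALLOC][21-28 ALLOC][29-38 FREE]

Answer: [0-12 FREE][13-20 ALLOC][21-28 ALLOC][29-38 FREE]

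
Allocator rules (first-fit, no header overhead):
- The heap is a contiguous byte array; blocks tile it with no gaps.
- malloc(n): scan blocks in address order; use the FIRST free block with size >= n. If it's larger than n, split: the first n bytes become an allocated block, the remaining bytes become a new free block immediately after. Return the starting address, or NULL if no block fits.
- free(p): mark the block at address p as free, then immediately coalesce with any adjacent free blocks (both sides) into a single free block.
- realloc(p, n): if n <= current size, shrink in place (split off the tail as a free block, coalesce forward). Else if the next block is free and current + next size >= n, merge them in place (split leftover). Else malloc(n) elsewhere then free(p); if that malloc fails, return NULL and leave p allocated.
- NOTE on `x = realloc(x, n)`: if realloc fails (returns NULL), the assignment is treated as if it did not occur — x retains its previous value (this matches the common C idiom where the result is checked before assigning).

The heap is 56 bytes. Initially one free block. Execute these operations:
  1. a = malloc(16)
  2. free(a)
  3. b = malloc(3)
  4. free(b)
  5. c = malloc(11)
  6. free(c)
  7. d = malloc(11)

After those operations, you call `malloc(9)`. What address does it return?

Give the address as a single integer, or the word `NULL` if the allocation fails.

Op 1: a = malloc(16) -> a = 0; heap: [0-15 ALLOC][16-55 FREE]
Op 2: free(a) -> (freed a); heap: [0-55 FREE]
Op 3: b = malloc(3) -> b = 0; heap: [0-2 ALLOC][3-55 FREE]
Op 4: free(b) -> (freed b); heap: [0-55 FREE]
Op 5: c = malloc(11) -> c = 0; heap: [0-10 ALLOC][11-55 FREE]
Op 6: free(c) -> (freed c); heap: [0-55 FREE]
Op 7: d = malloc(11) -> d = 0; heap: [0-10 ALLOC][11-55 FREE]
malloc(9): first-fit scan over [0-10 ALLOC][11-55 FREE] -> 11

Answer: 11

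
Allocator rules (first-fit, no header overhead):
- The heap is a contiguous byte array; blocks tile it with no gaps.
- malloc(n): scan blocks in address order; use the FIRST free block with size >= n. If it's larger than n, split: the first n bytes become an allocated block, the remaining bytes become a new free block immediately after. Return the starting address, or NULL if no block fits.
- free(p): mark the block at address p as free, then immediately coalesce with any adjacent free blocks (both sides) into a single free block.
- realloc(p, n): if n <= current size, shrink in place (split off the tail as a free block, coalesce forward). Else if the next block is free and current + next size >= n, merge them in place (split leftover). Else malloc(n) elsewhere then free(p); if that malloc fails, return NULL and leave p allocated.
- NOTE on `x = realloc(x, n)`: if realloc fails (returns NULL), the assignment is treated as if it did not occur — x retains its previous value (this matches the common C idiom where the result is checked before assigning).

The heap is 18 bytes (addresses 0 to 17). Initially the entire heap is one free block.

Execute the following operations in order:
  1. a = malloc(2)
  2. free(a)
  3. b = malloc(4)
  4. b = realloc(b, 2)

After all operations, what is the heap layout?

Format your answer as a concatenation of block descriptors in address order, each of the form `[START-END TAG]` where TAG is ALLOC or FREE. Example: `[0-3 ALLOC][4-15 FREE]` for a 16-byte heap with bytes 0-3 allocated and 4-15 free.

Answer: [0-1 ALLOC][2-17 FREE]

Derivation:
Op 1: a = malloc(2) -> a = 0; heap: [0-1 ALLOC][2-17 FREE]
Op 2: free(a) -> (freed a); heap: [0-17 FREE]
Op 3: b = malloc(4) -> b = 0; heap: [0-3 ALLOC][4-17 FREE]
Op 4: b = realloc(b, 2) -> b = 0; heap: [0-1 ALLOC][2-17 FREE]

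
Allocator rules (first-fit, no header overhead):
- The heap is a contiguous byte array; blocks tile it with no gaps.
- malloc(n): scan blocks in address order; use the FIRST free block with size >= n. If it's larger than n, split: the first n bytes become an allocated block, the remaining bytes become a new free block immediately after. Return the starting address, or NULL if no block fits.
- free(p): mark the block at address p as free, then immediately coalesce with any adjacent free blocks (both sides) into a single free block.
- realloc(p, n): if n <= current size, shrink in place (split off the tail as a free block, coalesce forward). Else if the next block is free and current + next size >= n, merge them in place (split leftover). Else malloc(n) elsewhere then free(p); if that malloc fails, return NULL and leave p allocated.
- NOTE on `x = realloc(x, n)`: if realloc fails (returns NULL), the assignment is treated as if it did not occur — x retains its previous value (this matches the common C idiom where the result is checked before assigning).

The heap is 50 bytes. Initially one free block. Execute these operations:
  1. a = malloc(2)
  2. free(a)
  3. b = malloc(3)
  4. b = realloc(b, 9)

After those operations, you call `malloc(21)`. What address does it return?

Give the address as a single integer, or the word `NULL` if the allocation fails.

Answer: 9

Derivation:
Op 1: a = malloc(2) -> a = 0; heap: [0-1 ALLOC][2-49 FREE]
Op 2: free(a) -> (freed a); heap: [0-49 FREE]
Op 3: b = malloc(3) -> b = 0; heap: [0-2 ALLOC][3-49 FREE]
Op 4: b = realloc(b, 9) -> b = 0; heap: [0-8 ALLOC][9-49 FREE]
malloc(21): first-fit scan over [0-8 ALLOC][9-49 FREE] -> 9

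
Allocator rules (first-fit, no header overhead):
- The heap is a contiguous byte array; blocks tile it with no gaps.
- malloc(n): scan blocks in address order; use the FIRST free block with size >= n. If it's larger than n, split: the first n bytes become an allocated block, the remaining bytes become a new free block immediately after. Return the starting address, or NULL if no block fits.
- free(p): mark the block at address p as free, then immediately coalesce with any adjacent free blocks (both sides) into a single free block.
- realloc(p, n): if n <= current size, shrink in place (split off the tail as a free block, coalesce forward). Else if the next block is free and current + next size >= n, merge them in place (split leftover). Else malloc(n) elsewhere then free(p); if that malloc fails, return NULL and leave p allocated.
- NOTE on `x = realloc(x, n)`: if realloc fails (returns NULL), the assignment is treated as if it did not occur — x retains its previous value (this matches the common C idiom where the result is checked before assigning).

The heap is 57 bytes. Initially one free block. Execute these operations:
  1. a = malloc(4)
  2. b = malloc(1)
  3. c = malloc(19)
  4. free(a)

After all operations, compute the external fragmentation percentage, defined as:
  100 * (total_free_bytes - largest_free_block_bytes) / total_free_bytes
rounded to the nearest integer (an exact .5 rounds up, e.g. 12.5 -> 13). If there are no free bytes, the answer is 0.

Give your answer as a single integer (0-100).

Answer: 11

Derivation:
Op 1: a = malloc(4) -> a = 0; heap: [0-3 ALLOC][4-56 FREE]
Op 2: b = malloc(1) -> b = 4; heap: [0-3 ALLOC][4-4 ALLOC][5-56 FREE]
Op 3: c = malloc(19) -> c = 5; heap: [0-3 ALLOC][4-4 ALLOC][5-23 ALLOC][24-56 FREE]
Op 4: free(a) -> (freed a); heap: [0-3 FREE][4-4 ALLOC][5-23 ALLOC][24-56 FREE]
Free blocks: [4 33] total_free=37 largest=33 -> 100*(37-33)/37 = 400/37 ≈ 10.811 -> rounds to 11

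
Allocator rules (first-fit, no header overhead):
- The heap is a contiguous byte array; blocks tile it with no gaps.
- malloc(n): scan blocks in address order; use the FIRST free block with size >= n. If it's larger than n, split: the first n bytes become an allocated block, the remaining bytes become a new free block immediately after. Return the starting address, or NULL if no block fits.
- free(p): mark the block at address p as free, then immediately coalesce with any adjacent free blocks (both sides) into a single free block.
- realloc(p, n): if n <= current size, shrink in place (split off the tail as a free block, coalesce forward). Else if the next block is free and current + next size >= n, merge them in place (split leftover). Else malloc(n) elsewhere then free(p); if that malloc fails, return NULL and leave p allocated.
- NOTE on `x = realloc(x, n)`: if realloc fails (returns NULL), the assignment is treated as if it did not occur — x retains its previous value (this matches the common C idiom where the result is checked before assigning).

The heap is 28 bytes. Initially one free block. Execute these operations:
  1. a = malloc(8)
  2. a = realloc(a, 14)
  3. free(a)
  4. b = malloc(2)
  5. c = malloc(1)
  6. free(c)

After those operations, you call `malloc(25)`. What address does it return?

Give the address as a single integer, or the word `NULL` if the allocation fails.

Op 1: a = malloc(8) -> a = 0; heap: [0-7 ALLOC][8-27 FREE]
Op 2: a = realloc(a, 14) -> a = 0; heap: [0-13 ALLOC][14-27 FREE]
Op 3: free(a) -> (freed a); heap: [0-27 FREE]
Op 4: b = malloc(2) -> b = 0; heap: [0-1 ALLOC][2-27 FREE]
Op 5: c = malloc(1) -> c = 2; heap: [0-1 ALLOC][2-2 ALLOC][3-27 FREE]
Op 6: free(c) -> (freed c); heap: [0-1 ALLOC][2-27 FREE]
malloc(25): first-fit scan over [0-1 ALLOC][2-27 FREE] -> 2

Answer: 2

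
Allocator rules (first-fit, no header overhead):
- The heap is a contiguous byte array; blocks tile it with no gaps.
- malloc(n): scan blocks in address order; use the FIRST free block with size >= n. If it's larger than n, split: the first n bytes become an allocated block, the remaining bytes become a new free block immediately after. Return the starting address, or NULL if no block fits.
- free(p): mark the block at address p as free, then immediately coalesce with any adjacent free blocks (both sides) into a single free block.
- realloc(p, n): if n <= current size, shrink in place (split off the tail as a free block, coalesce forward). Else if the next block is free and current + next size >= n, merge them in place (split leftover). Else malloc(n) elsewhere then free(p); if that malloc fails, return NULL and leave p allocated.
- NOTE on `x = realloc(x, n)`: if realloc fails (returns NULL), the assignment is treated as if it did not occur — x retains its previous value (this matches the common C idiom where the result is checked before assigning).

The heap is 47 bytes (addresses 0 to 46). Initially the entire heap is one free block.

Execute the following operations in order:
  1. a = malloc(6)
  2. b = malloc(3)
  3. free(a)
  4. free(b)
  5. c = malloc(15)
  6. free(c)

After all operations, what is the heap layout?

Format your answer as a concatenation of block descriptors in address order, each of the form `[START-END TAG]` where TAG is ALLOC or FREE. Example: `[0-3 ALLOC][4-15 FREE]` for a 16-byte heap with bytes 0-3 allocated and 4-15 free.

Answer: [0-46 FREE]

Derivation:
Op 1: a = malloc(6) -> a = 0; heap: [0-5 ALLOC][6-46 FREE]
Op 2: b = malloc(3) -> b = 6; heap: [0-5 ALLOC][6-8 ALLOC][9-46 FREE]
Op 3: free(a) -> (freed a); heap: [0-5 FREE][6-8 ALLOC][9-46 FREE]
Op 4: free(b) -> (freed b); heap: [0-46 FREE]
Op 5: c = malloc(15) -> c = 0; heap: [0-14 ALLOC][15-46 FREE]
Op 6: free(c) -> (freed c); heap: [0-46 FREE]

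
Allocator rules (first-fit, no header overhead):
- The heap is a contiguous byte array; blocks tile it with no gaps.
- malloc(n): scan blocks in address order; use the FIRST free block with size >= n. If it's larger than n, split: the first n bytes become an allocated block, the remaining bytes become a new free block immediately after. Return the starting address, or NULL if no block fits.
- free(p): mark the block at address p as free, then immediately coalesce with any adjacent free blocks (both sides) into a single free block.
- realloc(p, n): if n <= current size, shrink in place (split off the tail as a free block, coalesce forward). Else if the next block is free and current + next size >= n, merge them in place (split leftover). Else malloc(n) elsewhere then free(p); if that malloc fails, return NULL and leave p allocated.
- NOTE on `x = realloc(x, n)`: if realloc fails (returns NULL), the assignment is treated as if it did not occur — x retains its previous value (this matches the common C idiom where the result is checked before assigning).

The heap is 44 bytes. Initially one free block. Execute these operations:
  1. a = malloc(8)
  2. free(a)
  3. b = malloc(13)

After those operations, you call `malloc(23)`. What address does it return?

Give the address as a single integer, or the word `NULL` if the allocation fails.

Answer: 13

Derivation:
Op 1: a = malloc(8) -> a = 0; heap: [0-7 ALLOC][8-43 FREE]
Op 2: free(a) -> (freed a); heap: [0-43 FREE]
Op 3: b = malloc(13) -> b = 0; heap: [0-12 ALLOC][13-43 FREE]
malloc(23): first-fit scan over [0-12 ALLOC][13-43 FREE] -> 13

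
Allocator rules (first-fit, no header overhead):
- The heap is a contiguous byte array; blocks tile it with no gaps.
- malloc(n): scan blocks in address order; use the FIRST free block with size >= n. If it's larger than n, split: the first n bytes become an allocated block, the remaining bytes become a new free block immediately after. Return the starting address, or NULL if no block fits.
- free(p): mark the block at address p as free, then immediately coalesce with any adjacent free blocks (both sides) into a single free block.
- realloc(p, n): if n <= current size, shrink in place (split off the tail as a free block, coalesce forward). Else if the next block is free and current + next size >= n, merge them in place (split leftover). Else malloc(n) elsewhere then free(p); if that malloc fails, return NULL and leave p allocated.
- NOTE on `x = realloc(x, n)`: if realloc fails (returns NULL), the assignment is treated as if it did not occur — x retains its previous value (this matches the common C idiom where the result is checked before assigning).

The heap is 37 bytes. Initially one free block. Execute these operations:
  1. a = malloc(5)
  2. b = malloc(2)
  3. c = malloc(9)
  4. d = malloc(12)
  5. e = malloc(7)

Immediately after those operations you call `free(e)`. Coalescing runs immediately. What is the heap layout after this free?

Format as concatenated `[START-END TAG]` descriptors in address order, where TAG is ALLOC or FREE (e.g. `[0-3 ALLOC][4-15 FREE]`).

Op 1: a = malloc(5) -> a = 0; heap: [0-4 ALLOC][5-36 FREE]
Op 2: b = malloc(2) -> b = 5; heap: [0-4 ALLOC][5-6 ALLOC][7-36 FREE]
Op 3: c = malloc(9) -> c = 7; heap: [0-4 ALLOC][5-6 ALLOC][7-15 ALLOC][16-36 FREE]
Op 4: d = malloc(12) -> d = 16; heap: [0-4 ALLOC][5-6 ALLOC][7-15 ALLOC][16-27 ALLOC][28-36 FREE]
Op 5: e = malloc(7) -> e = 28; heap: [0-4 ALLOC][5-6 ALLOC][7-15 ALLOC][16-27 ALLOC][28-34 ALLOC][35-36 FREE]
free(e): e = 28 -> block [28-34 ALLOC]; mark free, coalesce with adjacent free neighbors -> [0-4 ALLOC][5-6 ALLOC][7-15 ALLOC][16-27 ALLOC][28-36 FREE]

Answer: [0-4 ALLOC][5-6 ALLOC][7-15 ALLOC][16-27 ALLOC][28-36 FREE]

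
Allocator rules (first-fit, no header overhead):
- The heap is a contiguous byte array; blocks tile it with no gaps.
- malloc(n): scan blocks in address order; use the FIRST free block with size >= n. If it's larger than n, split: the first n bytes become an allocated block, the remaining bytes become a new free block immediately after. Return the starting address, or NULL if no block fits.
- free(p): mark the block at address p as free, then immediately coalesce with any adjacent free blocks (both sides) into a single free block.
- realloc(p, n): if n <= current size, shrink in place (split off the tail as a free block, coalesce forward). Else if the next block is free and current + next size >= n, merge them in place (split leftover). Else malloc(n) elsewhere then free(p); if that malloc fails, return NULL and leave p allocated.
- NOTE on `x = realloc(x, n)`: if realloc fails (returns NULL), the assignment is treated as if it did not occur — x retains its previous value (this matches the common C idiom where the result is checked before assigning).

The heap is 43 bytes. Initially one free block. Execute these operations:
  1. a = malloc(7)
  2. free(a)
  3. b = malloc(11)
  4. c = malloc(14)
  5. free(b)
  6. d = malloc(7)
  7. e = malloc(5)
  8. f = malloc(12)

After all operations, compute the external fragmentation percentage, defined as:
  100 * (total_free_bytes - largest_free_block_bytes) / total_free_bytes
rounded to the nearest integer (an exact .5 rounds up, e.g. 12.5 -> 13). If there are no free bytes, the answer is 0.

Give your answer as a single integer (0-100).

Op 1: a = malloc(7) -> a = 0; heap: [0-6 ALLOC][7-42 FREE]
Op 2: free(a) -> (freed a); heap: [0-42 FREE]
Op 3: b = malloc(11) -> b = 0; heap: [0-10 ALLOC][11-42 FREE]
Op 4: c = malloc(14) -> c = 11; heap: [0-10 ALLOC][11-24 ALLOC][25-42 FREE]
Op 5: free(b) -> (freed b); heap: [0-10 FREE][11-24 ALLOC][25-42 FREE]
Op 6: d = malloc(7) -> d = 0; heap: [0-6 ALLOC][7-10 FREE][11-24 ALLOC][25-42 FREE]
Op 7: e = malloc(5) -> e = 25; heap: [0-6 ALLOC][7-10 FREE][11-24 ALLOC][25-29 ALLOC][30-42 FREE]
Op 8: f = malloc(12) -> f = 30; heap: [0-6 ALLOC][7-10 FREE][11-24 ALLOC][25-29 ALLOC][30-41 ALLOC][42-42 FREE]
Free blocks: [4 1] total_free=5 largest=4 -> 100*(5-4)/5 = 100/5 = 20

Answer: 20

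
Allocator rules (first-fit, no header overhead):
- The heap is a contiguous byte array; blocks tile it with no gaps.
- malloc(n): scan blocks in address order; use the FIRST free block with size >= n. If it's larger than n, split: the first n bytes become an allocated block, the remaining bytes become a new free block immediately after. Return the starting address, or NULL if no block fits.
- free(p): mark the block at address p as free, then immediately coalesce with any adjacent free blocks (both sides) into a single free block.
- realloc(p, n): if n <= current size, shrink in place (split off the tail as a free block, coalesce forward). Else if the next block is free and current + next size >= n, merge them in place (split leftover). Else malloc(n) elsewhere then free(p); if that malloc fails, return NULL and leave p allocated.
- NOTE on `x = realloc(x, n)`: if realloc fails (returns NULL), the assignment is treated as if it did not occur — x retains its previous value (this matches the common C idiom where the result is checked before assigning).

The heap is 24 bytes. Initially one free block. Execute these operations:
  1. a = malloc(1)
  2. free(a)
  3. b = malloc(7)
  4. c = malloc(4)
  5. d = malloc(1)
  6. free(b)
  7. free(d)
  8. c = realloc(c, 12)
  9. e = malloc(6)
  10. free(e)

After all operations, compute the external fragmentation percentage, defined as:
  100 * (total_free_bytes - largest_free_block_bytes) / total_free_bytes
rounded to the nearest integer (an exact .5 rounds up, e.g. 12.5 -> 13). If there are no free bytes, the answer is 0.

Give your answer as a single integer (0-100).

Op 1: a = malloc(1) -> a = 0; heap: [0-0 ALLOC][1-23 FREE]
Op 2: free(a) -> (freed a); heap: [0-23 FREE]
Op 3: b = malloc(7) -> b = 0; heap: [0-6 ALLOC][7-23 FREE]
Op 4: c = malloc(4) -> c = 7; heap: [0-6 ALLOC][7-10 ALLOC][11-23 FREE]
Op 5: d = malloc(1) -> d = 11; heap: [0-6 ALLOC][7-10 ALLOC][11-11 ALLOC][12-23 FREE]
Op 6: free(b) -> (freed b); heap: [0-6 FREE][7-10 ALLOC][11-11 ALLOC][12-23 FREE]
Op 7: free(d) -> (freed d); heap: [0-6 FREE][7-10 ALLOC][11-23 FREE]
Op 8: c = realloc(c, 12) -> c = 7; heap: [0-6 FREE][7-18 ALLOC][19-23 FREE]
Op 9: e = malloc(6) -> e = 0; heap: [0-5 ALLOC][6-6 FREE][7-18 ALLOC][19-23 FREE]
Op 10: free(e) -> (freed e); heap: [0-6 FREE][7-18 ALLOC][19-23 FREE]
Free blocks: [7 5] total_free=12 largest=7 -> 100*(12-7)/12 = 500/12 ≈ 41.667 -> rounds to 42

Answer: 42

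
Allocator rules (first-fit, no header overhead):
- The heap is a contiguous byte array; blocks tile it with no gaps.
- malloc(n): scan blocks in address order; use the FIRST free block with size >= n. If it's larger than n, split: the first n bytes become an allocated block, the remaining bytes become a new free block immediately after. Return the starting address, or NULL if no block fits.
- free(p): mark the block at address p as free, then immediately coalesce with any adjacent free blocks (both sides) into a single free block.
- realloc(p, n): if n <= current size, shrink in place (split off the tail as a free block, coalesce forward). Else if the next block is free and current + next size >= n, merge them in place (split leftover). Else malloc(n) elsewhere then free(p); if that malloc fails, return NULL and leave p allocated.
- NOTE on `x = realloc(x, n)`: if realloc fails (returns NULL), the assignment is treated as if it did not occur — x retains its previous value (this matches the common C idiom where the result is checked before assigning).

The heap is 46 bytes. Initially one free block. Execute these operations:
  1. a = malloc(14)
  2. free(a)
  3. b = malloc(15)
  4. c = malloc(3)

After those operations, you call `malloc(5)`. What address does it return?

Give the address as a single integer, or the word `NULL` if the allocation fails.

Answer: 18

Derivation:
Op 1: a = malloc(14) -> a = 0; heap: [0-13 ALLOC][14-45 FREE]
Op 2: free(a) -> (freed a); heap: [0-45 FREE]
Op 3: b = malloc(15) -> b = 0; heap: [0-14 ALLOC][15-45 FREE]
Op 4: c = malloc(3) -> c = 15; heap: [0-14 ALLOC][15-17 ALLOC][18-45 FREE]
malloc(5): first-fit scan over [0-14 ALLOC][15-17 ALLOC][18-45 FREE] -> 18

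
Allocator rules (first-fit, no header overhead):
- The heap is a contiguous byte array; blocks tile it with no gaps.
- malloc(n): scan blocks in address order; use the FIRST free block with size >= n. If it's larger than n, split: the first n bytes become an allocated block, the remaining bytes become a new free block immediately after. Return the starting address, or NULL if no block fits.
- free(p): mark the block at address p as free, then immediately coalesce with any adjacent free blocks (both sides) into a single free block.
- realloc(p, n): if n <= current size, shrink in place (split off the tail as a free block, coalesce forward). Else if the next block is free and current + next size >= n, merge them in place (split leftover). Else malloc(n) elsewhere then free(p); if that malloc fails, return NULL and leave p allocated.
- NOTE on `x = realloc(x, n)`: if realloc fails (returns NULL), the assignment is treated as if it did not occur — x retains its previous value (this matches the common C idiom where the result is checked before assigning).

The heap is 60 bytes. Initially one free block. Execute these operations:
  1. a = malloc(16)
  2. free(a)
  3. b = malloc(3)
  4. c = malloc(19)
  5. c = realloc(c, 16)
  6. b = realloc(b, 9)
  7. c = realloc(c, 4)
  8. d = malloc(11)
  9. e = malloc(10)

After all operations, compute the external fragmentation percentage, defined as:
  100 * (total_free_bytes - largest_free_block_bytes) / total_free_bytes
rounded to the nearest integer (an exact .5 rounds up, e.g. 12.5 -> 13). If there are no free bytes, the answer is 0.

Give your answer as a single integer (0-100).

Answer: 15

Derivation:
Op 1: a = malloc(16) -> a = 0; heap: [0-15 ALLOC][16-59 FREE]
Op 2: free(a) -> (freed a); heap: [0-59 FREE]
Op 3: b = malloc(3) -> b = 0; heap: [0-2 ALLOC][3-59 FREE]
Op 4: c = malloc(19) -> c = 3; heap: [0-2 ALLOC][3-21 ALLOC][22-59 FREE]
Op 5: c = realloc(c, 16) -> c = 3; heap: [0-2 ALLOC][3-18 ALLOC][19-59 FREE]
Op 6: b = realloc(b, 9) -> b = 19; heap: [0-2 FREE][3-18 ALLOC][19-27 ALLOC][28-59 FREE]
Op 7: c = realloc(c, 4) -> c = 3; heap: [0-2 FREE][3-6 ALLOC][7-18 FREE][19-27 ALLOC][28-59 FREE]
Op 8: d = malloc(11) -> d = 7; heap: [0-2 FREE][3-6 ALLOC][7-17 ALLOC][18-18 FREE][19-27 ALLOC][28-59 FREE]
Op 9: e = malloc(10) -> e = 28; heap: [0-2 FREE][3-6 ALLOC][7-17 ALLOC][18-18 FREE][19-27 ALLOC][28-37 ALLOC][38-59 FREE]
Free blocks: [3 1 22] total_free=26 largest=22 -> 100*(26-22)/26 = 400/26 ≈ 15.385 -> rounds to 15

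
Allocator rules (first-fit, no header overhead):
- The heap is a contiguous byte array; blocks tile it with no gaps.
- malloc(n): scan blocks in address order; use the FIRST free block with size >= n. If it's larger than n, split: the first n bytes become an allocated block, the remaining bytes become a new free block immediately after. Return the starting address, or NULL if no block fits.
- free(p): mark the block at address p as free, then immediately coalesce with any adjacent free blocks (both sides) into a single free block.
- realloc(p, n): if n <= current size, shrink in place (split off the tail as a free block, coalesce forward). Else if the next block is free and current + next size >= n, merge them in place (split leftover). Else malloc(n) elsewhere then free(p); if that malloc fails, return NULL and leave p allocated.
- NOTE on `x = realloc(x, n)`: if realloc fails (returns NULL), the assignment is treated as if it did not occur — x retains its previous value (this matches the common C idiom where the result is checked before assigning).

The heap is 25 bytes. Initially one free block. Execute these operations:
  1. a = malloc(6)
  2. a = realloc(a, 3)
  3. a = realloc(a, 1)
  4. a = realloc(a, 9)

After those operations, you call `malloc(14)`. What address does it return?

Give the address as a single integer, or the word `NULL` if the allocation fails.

Op 1: a = malloc(6) -> a = 0; heap: [0-5 ALLOC][6-24 FREE]
Op 2: a = realloc(a, 3) -> a = 0; heap: [0-2 ALLOC][3-24 FREE]
Op 3: a = realloc(a, 1) -> a = 0; heap: [0-0 ALLOC][1-24 FREE]
Op 4: a = realloc(a, 9) -> a = 0; heap: [0-8 ALLOC][9-24 FREE]
malloc(14): first-fit scan over [0-8 ALLOC][9-24 FREE] -> 9

Answer: 9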